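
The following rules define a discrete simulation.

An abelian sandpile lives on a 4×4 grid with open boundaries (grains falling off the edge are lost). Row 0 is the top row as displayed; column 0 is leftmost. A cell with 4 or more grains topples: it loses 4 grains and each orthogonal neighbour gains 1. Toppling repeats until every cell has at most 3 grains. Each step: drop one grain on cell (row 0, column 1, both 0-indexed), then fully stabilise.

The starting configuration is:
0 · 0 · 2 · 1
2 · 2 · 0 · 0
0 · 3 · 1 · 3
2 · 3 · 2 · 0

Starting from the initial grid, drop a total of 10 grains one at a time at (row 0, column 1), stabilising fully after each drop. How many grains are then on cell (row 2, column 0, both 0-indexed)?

gen 0: 0 · 0 · 2 · 1
2 · 2 · 0 · 0
0 · 3 · 1 · 3
2 · 3 · 2 · 0
gen 1: 0 · 1 · 2 · 1
2 · 2 · 0 · 0
0 · 3 · 1 · 3
2 · 3 · 2 · 0
gen 2: 0 · 2 · 2 · 1
2 · 2 · 0 · 0
0 · 3 · 1 · 3
2 · 3 · 2 · 0
gen 3: 0 · 3 · 2 · 1
2 · 2 · 0 · 0
0 · 3 · 1 · 3
2 · 3 · 2 · 0
gen 4: 1 · 0 · 3 · 1
2 · 3 · 0 · 0
0 · 3 · 1 · 3
2 · 3 · 2 · 0
gen 5: 1 · 1 · 3 · 1
2 · 3 · 0 · 0
0 · 3 · 1 · 3
2 · 3 · 2 · 0
gen 6: 1 · 2 · 3 · 1
2 · 3 · 0 · 0
0 · 3 · 1 · 3
2 · 3 · 2 · 0
gen 7: 1 · 3 · 3 · 1
2 · 3 · 0 · 0
0 · 3 · 1 · 3
2 · 3 · 2 · 0
gen 8: 2 · 2 · 0 · 2
3 · 1 · 2 · 0
1 · 1 · 2 · 3
3 · 0 · 3 · 0
gen 9: 2 · 3 · 0 · 2
3 · 1 · 2 · 0
1 · 1 · 2 · 3
3 · 0 · 3 · 0
gen 10: 3 · 0 · 1 · 2
3 · 2 · 2 · 0
1 · 1 · 2 · 3
3 · 0 · 3 · 0

1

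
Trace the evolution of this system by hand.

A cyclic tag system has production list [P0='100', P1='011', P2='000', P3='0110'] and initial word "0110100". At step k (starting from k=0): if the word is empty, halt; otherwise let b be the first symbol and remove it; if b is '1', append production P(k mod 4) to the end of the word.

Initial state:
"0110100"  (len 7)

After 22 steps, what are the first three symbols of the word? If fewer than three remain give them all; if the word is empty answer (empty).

011

t=0: "0110100"  (len 7)
t=1: "110100"  (len 6)
t=2: "10100011"  (len 8)
t=3: "0100011000"  (len 10)
t=4: "100011000"  (len 9)
t=5: "00011000100"  (len 11)
t=6: "0011000100"  (len 10)
t=7: "011000100"  (len 9)
t=8: "11000100"  (len 8)
t=9: "1000100100"  (len 10)
t=10: "000100100011"  (len 12)
t=11: "00100100011"  (len 11)
t=12: "0100100011"  (len 10)
t=13: "100100011"  (len 9)
t=14: "00100011011"  (len 11)
t=15: "0100011011"  (len 10)
t=16: "100011011"  (len 9)
t=17: "00011011100"  (len 11)
t=18: "0011011100"  (len 10)
t=19: "011011100"  (len 9)
t=20: "11011100"  (len 8)
t=21: "1011100100"  (len 10)
t=22: "011100100011"  (len 12)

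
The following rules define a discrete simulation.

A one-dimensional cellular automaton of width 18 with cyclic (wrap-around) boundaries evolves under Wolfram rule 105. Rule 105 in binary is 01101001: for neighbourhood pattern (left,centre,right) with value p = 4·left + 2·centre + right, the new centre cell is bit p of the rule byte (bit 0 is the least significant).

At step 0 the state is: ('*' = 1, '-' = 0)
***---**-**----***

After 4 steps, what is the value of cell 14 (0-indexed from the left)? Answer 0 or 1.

t=0: ***---**-**----***
t=1: --*-*-*****-**-*--
t=2: *--*-**---*****--*
t=3: *---***-*-*---*--*
t=4: *-*-*-**-*--*----*

0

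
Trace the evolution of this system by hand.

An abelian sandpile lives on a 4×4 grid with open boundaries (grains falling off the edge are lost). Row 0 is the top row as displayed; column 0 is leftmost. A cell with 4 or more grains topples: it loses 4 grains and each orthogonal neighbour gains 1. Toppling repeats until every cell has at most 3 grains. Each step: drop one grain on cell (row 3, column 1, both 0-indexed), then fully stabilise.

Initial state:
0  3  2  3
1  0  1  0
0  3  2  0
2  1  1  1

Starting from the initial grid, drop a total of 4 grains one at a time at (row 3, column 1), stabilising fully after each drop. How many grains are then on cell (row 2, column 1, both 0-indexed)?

step 0: 0  3  2  3
1  0  1  0
0  3  2  0
2  1  1  1
step 1: 0  3  2  3
1  0  1  0
0  3  2  0
2  2  1  1
step 2: 0  3  2  3
1  0  1  0
0  3  2  0
2  3  1  1
step 3: 0  3  2  3
1  1  1  0
1  0  3  0
3  1  2  1
step 4: 0  3  2  3
1  1  1  0
1  0  3  0
3  2  2  1

0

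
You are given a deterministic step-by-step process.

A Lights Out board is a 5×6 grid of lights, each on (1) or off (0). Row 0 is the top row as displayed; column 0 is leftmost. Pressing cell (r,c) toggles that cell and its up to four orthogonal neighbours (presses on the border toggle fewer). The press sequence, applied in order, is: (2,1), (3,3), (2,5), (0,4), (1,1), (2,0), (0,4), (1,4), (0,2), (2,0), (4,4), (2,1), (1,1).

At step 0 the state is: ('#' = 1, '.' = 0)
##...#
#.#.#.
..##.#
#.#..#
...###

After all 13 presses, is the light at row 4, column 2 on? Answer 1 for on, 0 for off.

0

0) ##...#
#.#.#.
..##.#
#.#..#
...###
1) ##...#
###.#.
##.#.#
###..#
...###
2) ##...#
###.#.
##...#
##.###
....##
3) ##...#
###.##
##..#.
##.##.
....##
4) ##.##.
###..#
##..#.
##.##.
....##
5) #..##.
.....#
#...#.
##.##.
....##
6) #..##.
#....#
.#..#.
.#.##.
....##
7) #....#
#...##
.#..#.
.#.##.
....##
8) #...##
#..#..
.#....
.#.##.
....##
9) ######
#.##..
.#....
.#.##.
....##
10) ######
..##..
#.....
##.##.
....##
11) ######
..##..
#.....
##.#..
...#..
12) ######
.###..
.##...
#..#..
...#..
13) #.####
#..#..
..#...
#..#..
...#..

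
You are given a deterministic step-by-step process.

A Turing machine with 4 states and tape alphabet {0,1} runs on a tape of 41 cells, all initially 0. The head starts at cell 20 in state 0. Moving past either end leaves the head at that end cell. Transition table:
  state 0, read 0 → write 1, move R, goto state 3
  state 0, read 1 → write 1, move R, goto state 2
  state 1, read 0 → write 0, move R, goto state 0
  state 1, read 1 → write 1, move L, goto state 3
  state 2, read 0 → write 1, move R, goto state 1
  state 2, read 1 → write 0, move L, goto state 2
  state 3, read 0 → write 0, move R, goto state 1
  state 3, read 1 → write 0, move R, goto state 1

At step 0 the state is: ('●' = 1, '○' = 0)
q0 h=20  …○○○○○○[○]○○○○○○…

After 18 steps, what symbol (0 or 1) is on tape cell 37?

0

gen 0: q0 h=20  …○○○○○○[○]○○○○○○…
gen 1: q3 h=21  …○○○○○●[○]○○○○○○…
gen 2: q1 h=22  …○○○○●○[○]○○○○○○…
gen 3: q0 h=23  …○○○●○○[○]○○○○○○…
gen 4: q3 h=24  …○○●○○●[○]○○○○○○…
gen 5: q1 h=25  …○●○○●○[○]○○○○○○…
gen 6: q0 h=26  …●○○●○○[○]○○○○○○…
gen 7: q3 h=27  …○○●○○●[○]○○○○○○…
gen 8: q1 h=28  …○●○○●○[○]○○○○○○…
gen 9: q0 h=29  …●○○●○○[○]○○○○○○…
gen 10: q3 h=30  …○○●○○●[○]○○○○○○…
gen 11: q1 h=31  …○●○○●○[○]○○○○○○…
gen 12: q0 h=32  …●○○●○○[○]○○○○○○…
gen 13: q3 h=33  …○○●○○●[○]○○○○○○…
gen 14: q1 h=34  …○●○○●○[○]○○○○○○|
gen 15: q0 h=35  …●○○●○○[○]○○○○○|
gen 16: q3 h=36  …○○●○○●[○]○○○○|
gen 17: q1 h=37  …○●○○●○[○]○○○|
gen 18: q0 h=38  …●○○●○○[○]○○|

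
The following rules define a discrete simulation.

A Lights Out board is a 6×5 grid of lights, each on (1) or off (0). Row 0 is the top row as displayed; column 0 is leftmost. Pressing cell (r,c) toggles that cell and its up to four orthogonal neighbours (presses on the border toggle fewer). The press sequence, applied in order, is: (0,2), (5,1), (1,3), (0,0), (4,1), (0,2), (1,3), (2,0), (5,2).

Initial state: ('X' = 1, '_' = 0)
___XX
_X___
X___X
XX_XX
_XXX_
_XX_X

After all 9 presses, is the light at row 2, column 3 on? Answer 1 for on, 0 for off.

0) ___XX
_X___
X___X
XX_XX
_XXX_
_XX_X
1) _XX_X
_XX__
X___X
XX_XX
_XXX_
_XX_X
2) _XX_X
_XX__
X___X
XX_XX
__XX_
X___X
3) _XXXX
_X_XX
X__XX
XX_XX
__XX_
X___X
4) X_XXX
XX_XX
X__XX
XX_XX
__XX_
X___X
5) X_XXX
XX_XX
X__XX
X__XX
XX_X_
XX__X
6) XX__X
XXXXX
X__XX
X__XX
XX_X_
XX__X
7) XX_XX
XX___
X___X
X__XX
XX_X_
XX__X
8) XX_XX
_X___
_X__X
___XX
XX_X_
XX__X
9) XX_XX
_X___
_X__X
___XX
XXXX_
X_XXX

0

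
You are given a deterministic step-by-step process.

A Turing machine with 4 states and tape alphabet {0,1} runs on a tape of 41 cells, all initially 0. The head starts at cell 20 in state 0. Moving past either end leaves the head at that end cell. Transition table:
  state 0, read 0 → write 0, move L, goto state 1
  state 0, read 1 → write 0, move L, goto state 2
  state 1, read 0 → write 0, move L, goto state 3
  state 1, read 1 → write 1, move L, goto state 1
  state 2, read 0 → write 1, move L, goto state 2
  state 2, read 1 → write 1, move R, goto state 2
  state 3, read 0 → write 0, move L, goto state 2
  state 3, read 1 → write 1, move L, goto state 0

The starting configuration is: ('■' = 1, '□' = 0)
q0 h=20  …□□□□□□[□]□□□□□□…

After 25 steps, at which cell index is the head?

step 0: q0 h=20  …□□□□□□[□]□□□□□□…
step 1: q1 h=19  …□□□□□□[□]□□□□□□…
step 2: q3 h=18  …□□□□□□[□]□□□□□□…
step 3: q2 h=17  …□□□□□□[□]□□□□□□…
step 4: q2 h=16  …□□□□□□[□]■□□□□□…
step 5: q2 h=15  …□□□□□□[□]■■□□□□…
step 6: q2 h=14  …□□□□□□[□]■■■□□□…
step 7: q2 h=13  …□□□□□□[□]■■■■□□…
step 8: q2 h=12  …□□□□□□[□]■■■■■□…
step 9: q2 h=11  …□□□□□□[□]■■■■■■…
step 10: q2 h=10  …□□□□□□[□]■■■■■■…
step 11: q2 h= 9  …□□□□□□[□]■■■■■■…
step 12: q2 h= 8  …□□□□□□[□]■■■■■■…
step 13: q2 h= 7  …□□□□□□[□]■■■■■■…
step 14: q2 h= 6  |□□□□□□[□]■■■■■■…
step 15: q2 h= 5  |□□□□□[□]■■■■■■…
step 16: q2 h= 4  |□□□□[□]■■■■■■…
step 17: q2 h= 3  |□□□[□]■■■■■■…
step 18: q2 h= 2  |□□[□]■■■■■■…
step 19: q2 h= 1  |□[□]■■■■■■…
step 20: q2 h= 0  |[□]■■■■■■…
step 21: q2 h= 0  |[■]■■■■■■…
step 22: q2 h= 1  |■[■]■■■■■■…
step 23: q2 h= 2  |■■[■]■■■■■■…
step 24: q2 h= 3  |■■■[■]■■■■■■…
step 25: q2 h= 4  |■■■■[■]■■■■■■…

4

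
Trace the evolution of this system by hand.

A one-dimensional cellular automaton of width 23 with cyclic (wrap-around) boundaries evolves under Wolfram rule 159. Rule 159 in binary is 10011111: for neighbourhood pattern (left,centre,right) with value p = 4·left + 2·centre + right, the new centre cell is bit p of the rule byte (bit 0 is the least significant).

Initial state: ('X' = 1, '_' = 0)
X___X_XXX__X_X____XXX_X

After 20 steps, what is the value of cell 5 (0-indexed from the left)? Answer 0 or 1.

0

[0] X___X_XXX__X_X____XXX_X
[1] _XXXX_XX_XXX_XXXXXXX__X
[2] _XXX__X__XX__XXXXXX_XXX
[3] _XX_XXXXXX_XXXXXXX__XX_
[4] XX__XXXXX__XXXXXX_XXX_X
[5] X_XXXXXX_XXXXXXX__XX__X
[6] __XXXXX__XXXXXX_XXX_XXX
[7] XXXXXX_XXXXXXX__XX__XX_
[8] XXXXX__XXXXXX_XXX_XXX__
[9] XXXX_XXXXXXX__XX__XX_XX
[10] XXX__XXXXXX_XXX_XXX__XX
[11] XX_XXXXXXX__XX__XX_XXXX
[12] X__XXXXXX_XXX_XXX__XXXX
[13] _XXXXXXX__XX__XX_XXXXXX
[14] _XXXXXX_XXX_XXX__XXXXX_
[15] XXXXXX__XX__XX_XXXXXX_X
[16] XXXXX_XXX_XXX__XXXXX__X
[17] XXXX__XX__XX_XXXXXX_XXX
[18] XXX_XXX_XXX__XXXXX__XXX
[19] XX__XX__XX_XXXXXX_XXXXX
[20] X_XXX_XXX__XXXXX__XXXXX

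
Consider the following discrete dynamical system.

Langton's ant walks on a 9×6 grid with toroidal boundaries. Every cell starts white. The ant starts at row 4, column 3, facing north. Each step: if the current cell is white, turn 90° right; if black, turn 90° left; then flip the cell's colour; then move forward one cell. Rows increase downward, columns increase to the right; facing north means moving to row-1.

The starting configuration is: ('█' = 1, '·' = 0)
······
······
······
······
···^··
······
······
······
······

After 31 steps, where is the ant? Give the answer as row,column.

k=0  ······
······
······
······
···^··
······
······
······
······
k=1  ······
······
······
······
···█>·
······
······
······
······
k=2  ······
······
······
······
···██·
····v·
······
······
······
k=3  ······
······
······
······
···██·
···<█·
······
······
······
k=4  ······
······
······
······
···^█·
···██·
······
······
······
k=5  ······
······
······
······
··<·█·
···██·
······
······
······
k=6  ······
······
······
··^···
··█·█·
···██·
······
······
······
k=7  ······
······
······
··█>··
··█·█·
···██·
······
······
······
k=8  ······
······
······
··██··
··█v█·
···██·
······
······
······
k=9  ······
······
······
··██··
··<██·
···██·
······
······
······
k=10  ······
······
······
··██··
···██·
··v██·
······
······
······
k=11  ······
······
······
··██··
···██·
·<███·
······
······
······
k=12  ······
······
······
··██··
·^·██·
·████·
······
······
······
k=13  ······
······
······
··██··
·█>██·
·████·
······
······
······
k=14  ······
······
······
··██··
·████·
·█v██·
······
······
······
k=15  ······
······
······
··██··
·████·
·█·>█·
······
······
······
k=16  ······
······
······
··██··
·██^█·
·█··█·
······
······
······
k=17  ······
······
······
··██··
·█<·█·
·█··█·
······
······
······
k=18  ······
······
······
··██··
·█··█·
·█v·█·
······
······
······
k=19  ······
······
······
··██··
·█··█·
·<█·█·
······
······
······
k=20  ······
······
······
··██··
·█··█·
··█·█·
·v····
······
······
k=21  ······
······
······
··██··
·█··█·
··█·█·
<█····
······
······
k=22  ······
······
······
··██··
·█··█·
^·█·█·
██····
······
······
k=23  ······
······
······
··██··
·█··█·
█>█·█·
██····
······
······
k=24  ······
······
······
··██··
·█··█·
███·█·
█v····
······
······
k=25  ······
······
······
··██··
·█··█·
███·█·
█·>···
······
······
k=26  ······
······
······
··██··
·█··█·
███·█·
█·█···
··v···
······
k=27  ······
······
······
··██··
·█··█·
███·█·
█·█···
·<█···
······
k=28  ······
······
······
··██··
·█··█·
███·█·
█^█···
·██···
······
k=29  ······
······
······
··██··
·█··█·
███·█·
██>···
·██···
······
k=30  ······
······
······
··██··
·█··█·
██^·█·
██····
·██···
······
k=31  ······
······
······
··██··
·█··█·
█<··█·
██····
·██···
······

5,1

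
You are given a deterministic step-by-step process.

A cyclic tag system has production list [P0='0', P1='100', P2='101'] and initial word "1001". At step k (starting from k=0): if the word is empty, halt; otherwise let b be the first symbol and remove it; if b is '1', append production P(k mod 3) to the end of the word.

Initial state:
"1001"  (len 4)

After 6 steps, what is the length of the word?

step 0: "1001"  (len 4)
step 1: "0010"  (len 4)
step 2: "010"  (len 3)
step 3: "10"  (len 2)
step 4: "00"  (len 2)
step 5: "0"  (len 1)
step 6: (halted — word empty)

0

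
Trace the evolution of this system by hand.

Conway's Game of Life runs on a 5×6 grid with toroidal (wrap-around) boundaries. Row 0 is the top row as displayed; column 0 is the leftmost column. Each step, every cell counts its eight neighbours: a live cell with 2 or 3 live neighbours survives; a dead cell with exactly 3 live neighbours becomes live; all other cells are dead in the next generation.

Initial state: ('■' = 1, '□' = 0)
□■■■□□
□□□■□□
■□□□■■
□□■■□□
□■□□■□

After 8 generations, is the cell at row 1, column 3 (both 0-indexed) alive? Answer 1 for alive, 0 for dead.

k=0  □■■■□□
□□□■□□
■□□□■■
□□■■□□
□■□□■□
k=1  □■□■■□
■■□■□■
□□■□■■
■■■■□□
□■□□■□
k=2  □■□■□□
□■□□□□
□□□□□□
■□□□□□
□□□□■■
k=3  ■□■□■□
□□■□□□
□□□□□□
□□□□□■
■□□□■■
k=4  ■□□□■□
□■□■□□
□□□□□□
■□□□■■
■■□■■□
k=5  ■□□□■□
□□□□□□
■□□□■■
■■□■■□
□■□■□□
k=6  □□□□□□
■□□□■□
■■□■■□
□■□■□□
□■□■□□
k=7  □□□□□□
■■□■■□
■■□■■□
□■□■□□
□□□□□□
k=8  □□□□□□
■■□■■□
□□□□□□
■■□■■□
□□□□□□

1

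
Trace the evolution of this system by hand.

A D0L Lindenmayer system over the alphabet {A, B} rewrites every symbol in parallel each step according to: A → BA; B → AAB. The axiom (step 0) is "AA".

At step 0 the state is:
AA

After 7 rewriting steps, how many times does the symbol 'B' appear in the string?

338

k=0  AA
k=1  BABA
k=2  AABBAAABBA
k=3  BABAAABAABBABABAAABAABBA
k=4  AABBAAABBABABAAABBABAAABAABBAAABBAAABBABABAAABBABAAABAABBA
k=5  BABAAABAABBABABAAABAABBAAABBAAABBABABAAABAABBAAABBABABAAAB…BABAAABAABBAAABBAAABBABABAAABAABBAAABBABABAAABBABAAABAABBA  (len 140)
k=6  AABBAAABBABABAAABBABAAABAABBAAABBAAABBABABAAABBABAAABAABBA…BABAAABAABBAAABBAAABBABABAAABAABBAAABBABABAAABBABAAABAABBA  (len 338)
k=7  BABAAABAABBABABAAABAABBAAABBAAABBABABAAABAABBAAABBABABAAAB…BABAAABAABBAAABBAAABBABABAAABAABBAAABBABABAAABBABAAABAABBA  (len 816)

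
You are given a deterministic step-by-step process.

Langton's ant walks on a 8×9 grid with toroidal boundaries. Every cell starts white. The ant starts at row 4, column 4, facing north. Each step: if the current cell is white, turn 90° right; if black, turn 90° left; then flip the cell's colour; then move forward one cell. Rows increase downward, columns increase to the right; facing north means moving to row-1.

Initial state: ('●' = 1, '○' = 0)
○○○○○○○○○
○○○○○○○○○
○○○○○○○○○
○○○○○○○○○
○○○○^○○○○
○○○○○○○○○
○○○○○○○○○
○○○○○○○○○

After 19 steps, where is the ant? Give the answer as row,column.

t=0: ○○○○○○○○○
○○○○○○○○○
○○○○○○○○○
○○○○○○○○○
○○○○^○○○○
○○○○○○○○○
○○○○○○○○○
○○○○○○○○○
t=1: ○○○○○○○○○
○○○○○○○○○
○○○○○○○○○
○○○○○○○○○
○○○○●>○○○
○○○○○○○○○
○○○○○○○○○
○○○○○○○○○
t=2: ○○○○○○○○○
○○○○○○○○○
○○○○○○○○○
○○○○○○○○○
○○○○●●○○○
○○○○○v○○○
○○○○○○○○○
○○○○○○○○○
t=3: ○○○○○○○○○
○○○○○○○○○
○○○○○○○○○
○○○○○○○○○
○○○○●●○○○
○○○○<●○○○
○○○○○○○○○
○○○○○○○○○
t=4: ○○○○○○○○○
○○○○○○○○○
○○○○○○○○○
○○○○○○○○○
○○○○^●○○○
○○○○●●○○○
○○○○○○○○○
○○○○○○○○○
t=5: ○○○○○○○○○
○○○○○○○○○
○○○○○○○○○
○○○○○○○○○
○○○<○●○○○
○○○○●●○○○
○○○○○○○○○
○○○○○○○○○
t=6: ○○○○○○○○○
○○○○○○○○○
○○○○○○○○○
○○○^○○○○○
○○○●○●○○○
○○○○●●○○○
○○○○○○○○○
○○○○○○○○○
t=7: ○○○○○○○○○
○○○○○○○○○
○○○○○○○○○
○○○●>○○○○
○○○●○●○○○
○○○○●●○○○
○○○○○○○○○
○○○○○○○○○
t=8: ○○○○○○○○○
○○○○○○○○○
○○○○○○○○○
○○○●●○○○○
○○○●v●○○○
○○○○●●○○○
○○○○○○○○○
○○○○○○○○○
t=9: ○○○○○○○○○
○○○○○○○○○
○○○○○○○○○
○○○●●○○○○
○○○<●●○○○
○○○○●●○○○
○○○○○○○○○
○○○○○○○○○
t=10: ○○○○○○○○○
○○○○○○○○○
○○○○○○○○○
○○○●●○○○○
○○○○●●○○○
○○○v●●○○○
○○○○○○○○○
○○○○○○○○○
t=11: ○○○○○○○○○
○○○○○○○○○
○○○○○○○○○
○○○●●○○○○
○○○○●●○○○
○○<●●●○○○
○○○○○○○○○
○○○○○○○○○
t=12: ○○○○○○○○○
○○○○○○○○○
○○○○○○○○○
○○○●●○○○○
○○^○●●○○○
○○●●●●○○○
○○○○○○○○○
○○○○○○○○○
t=13: ○○○○○○○○○
○○○○○○○○○
○○○○○○○○○
○○○●●○○○○
○○●>●●○○○
○○●●●●○○○
○○○○○○○○○
○○○○○○○○○
t=14: ○○○○○○○○○
○○○○○○○○○
○○○○○○○○○
○○○●●○○○○
○○●●●●○○○
○○●v●●○○○
○○○○○○○○○
○○○○○○○○○
t=15: ○○○○○○○○○
○○○○○○○○○
○○○○○○○○○
○○○●●○○○○
○○●●●●○○○
○○●○>●○○○
○○○○○○○○○
○○○○○○○○○
t=16: ○○○○○○○○○
○○○○○○○○○
○○○○○○○○○
○○○●●○○○○
○○●●^●○○○
○○●○○●○○○
○○○○○○○○○
○○○○○○○○○
t=17: ○○○○○○○○○
○○○○○○○○○
○○○○○○○○○
○○○●●○○○○
○○●<○●○○○
○○●○○●○○○
○○○○○○○○○
○○○○○○○○○
t=18: ○○○○○○○○○
○○○○○○○○○
○○○○○○○○○
○○○●●○○○○
○○●○○●○○○
○○●v○●○○○
○○○○○○○○○
○○○○○○○○○
t=19: ○○○○○○○○○
○○○○○○○○○
○○○○○○○○○
○○○●●○○○○
○○●○○●○○○
○○<●○●○○○
○○○○○○○○○
○○○○○○○○○

5,2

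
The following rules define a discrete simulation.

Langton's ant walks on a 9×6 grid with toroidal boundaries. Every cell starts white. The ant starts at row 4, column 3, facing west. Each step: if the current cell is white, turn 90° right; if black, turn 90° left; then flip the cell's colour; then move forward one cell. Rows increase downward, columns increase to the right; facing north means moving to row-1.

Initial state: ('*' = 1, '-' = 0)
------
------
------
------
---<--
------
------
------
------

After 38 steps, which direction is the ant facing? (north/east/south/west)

t=0: ------
------
------
------
---<--
------
------
------
------
t=1: ------
------
------
---^--
---*--
------
------
------
------
t=2: ------
------
------
---*>-
---*--
------
------
------
------
t=3: ------
------
------
---**-
---*v-
------
------
------
------
t=4: ------
------
------
---**-
---<*-
------
------
------
------
t=5: ------
------
------
---**-
----*-
---v--
------
------
------
t=6: ------
------
------
---**-
----*-
--<*--
------
------
------
t=7: ------
------
------
---**-
--^-*-
--**--
------
------
------
t=8: ------
------
------
---**-
--*>*-
--**--
------
------
------
t=9: ------
------
------
---**-
--***-
--*v--
------
------
------
t=10: ------
------
------
---**-
--***-
--*->-
------
------
------
t=11: ------
------
------
---**-
--***-
--*-*-
----v-
------
------
t=12: ------
------
------
---**-
--***-
--*-*-
---<*-
------
------
t=13: ------
------
------
---**-
--***-
--*^*-
---**-
------
------
t=14: ------
------
------
---**-
--***-
--**>-
---**-
------
------
t=15: ------
------
------
---**-
--**^-
--**--
---**-
------
------
t=16: ------
------
------
---**-
--*<--
--**--
---**-
------
------
t=17: ------
------
------
---**-
--*---
--*v--
---**-
------
------
t=18: ------
------
------
---**-
--*---
--*->-
---**-
------
------
t=19: ------
------
------
---**-
--*---
--*-*-
---*v-
------
------
t=20: ------
------
------
---**-
--*---
--*-*-
---*->
------
------
t=21: ------
------
------
---**-
--*---
--*-*-
---*-*
-----v
------
t=22: ------
------
------
---**-
--*---
--*-*-
---*-*
----<*
------
t=23: ------
------
------
---**-
--*---
--*-*-
---*^*
----**
------
t=24: ------
------
------
---**-
--*---
--*-*-
---**>
----**
------
t=25: ------
------
------
---**-
--*---
--*-*^
---**-
----**
------
t=26: ------
------
------
---**-
--*---
>-*-**
---**-
----**
------
t=27: ------
------
------
---**-
--*---
*-*-**
v--**-
----**
------
t=28: ------
------
------
---**-
--*---
*-*-**
*--**<
----**
------
t=29: ------
------
------
---**-
--*---
*-*-*^
*--***
----**
------
t=30: ------
------
------
---**-
--*---
*-*-<-
*--***
----**
------
t=31: ------
------
------
---**-
--*---
*-*---
*--*v*
----**
------
t=32: ------
------
------
---**-
--*---
*-*---
*--*->
----**
------
t=33: ------
------
------
---**-
--*---
*-*--^
*--*--
----**
------
t=34: ------
------
------
---**-
--*---
>-*--*
*--*--
----**
------
t=35: ------
------
------
---**-
^-*---
--*--*
*--*--
----**
------
t=36: ------
------
------
---**-
*>*---
--*--*
*--*--
----**
------
t=37: ------
------
------
---**-
***---
-v*--*
*--*--
----**
------
t=38: ------
------
------
---**-
***---
<**--*
*--*--
----**
------

west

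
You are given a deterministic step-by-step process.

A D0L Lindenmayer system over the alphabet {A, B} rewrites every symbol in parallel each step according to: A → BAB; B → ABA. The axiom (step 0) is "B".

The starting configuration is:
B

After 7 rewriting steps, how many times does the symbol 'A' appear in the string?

1094

gen 0: B
gen 1: ABA
gen 2: BABABABAB
gen 3: ABABABABABABABABABABABABABA
gen 4: BABABABABABABABABABABABABABABABABABABABABABABABABABABABABABABABABABABABABABABABAB
gen 5: ABABABABABABABABABABABABABABABABABABABABABABABABABABABABAB…BABABABABABABABABABABABABABABABABABABABABABABABABABABABABA  (len 243)
gen 6: BABABABABABABABABABABABABABABABABABABABABABABABABABABABABA…ABABABABABABABABABABABABABABABABABABABABABABABABABABABABAB  (len 729)
gen 7: ABABABABABABABABABABABABABABABABABABABABABABABABABABABABAB…BABABABABABABABABABABABABABABABABABABABABABABABABABABABABA  (len 2187)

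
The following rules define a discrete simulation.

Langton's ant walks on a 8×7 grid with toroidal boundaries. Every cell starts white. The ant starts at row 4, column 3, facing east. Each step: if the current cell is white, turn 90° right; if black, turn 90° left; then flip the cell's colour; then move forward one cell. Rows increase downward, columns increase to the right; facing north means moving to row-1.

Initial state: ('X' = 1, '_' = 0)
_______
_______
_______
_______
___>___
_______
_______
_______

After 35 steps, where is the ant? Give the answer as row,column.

4,0

step 0: _______
_______
_______
_______
___>___
_______
_______
_______
step 1: _______
_______
_______
_______
___X___
___v___
_______
_______
step 2: _______
_______
_______
_______
___X___
__<X___
_______
_______
step 3: _______
_______
_______
_______
__^X___
__XX___
_______
_______
step 4: _______
_______
_______
_______
__X>___
__XX___
_______
_______
step 5: _______
_______
_______
___^___
__X____
__XX___
_______
_______
step 6: _______
_______
_______
___X>__
__X____
__XX___
_______
_______
step 7: _______
_______
_______
___XX__
__X_v__
__XX___
_______
_______
step 8: _______
_______
_______
___XX__
__X<X__
__XX___
_______
_______
step 9: _______
_______
_______
___^X__
__XXX__
__XX___
_______
_______
step 10: _______
_______
_______
__<_X__
__XXX__
__XX___
_______
_______
step 11: _______
_______
__^____
__X_X__
__XXX__
__XX___
_______
_______
step 12: _______
_______
__X>___
__X_X__
__XXX__
__XX___
_______
_______
step 13: _______
_______
__XX___
__XvX__
__XXX__
__XX___
_______
_______
step 14: _______
_______
__XX___
__<XX__
__XXX__
__XX___
_______
_______
step 15: _______
_______
__XX___
___XX__
__vXX__
__XX___
_______
_______
step 16: _______
_______
__XX___
___XX__
___>X__
__XX___
_______
_______
step 17: _______
_______
__XX___
___^X__
____X__
__XX___
_______
_______
step 18: _______
_______
__XX___
__<_X__
____X__
__XX___
_______
_______
step 19: _______
_______
__^X___
__X_X__
____X__
__XX___
_______
_______
step 20: _______
_______
_<_X___
__X_X__
____X__
__XX___
_______
_______
step 21: _______
_^_____
_X_X___
__X_X__
____X__
__XX___
_______
_______
step 22: _______
_X>____
_X_X___
__X_X__
____X__
__XX___
_______
_______
step 23: _______
_XX____
_XvX___
__X_X__
____X__
__XX___
_______
_______
step 24: _______
_XX____
_<XX___
__X_X__
____X__
__XX___
_______
_______
step 25: _______
_XX____
__XX___
_vX_X__
____X__
__XX___
_______
_______
step 26: _______
_XX____
__XX___
<XX_X__
____X__
__XX___
_______
_______
step 27: _______
_XX____
^_XX___
XXX_X__
____X__
__XX___
_______
_______
step 28: _______
_XX____
X>XX___
XXX_X__
____X__
__XX___
_______
_______
step 29: _______
_XX____
XXXX___
XvX_X__
____X__
__XX___
_______
_______
step 30: _______
_XX____
XXXX___
X_>_X__
____X__
__XX___
_______
_______
step 31: _______
_XX____
XX^X___
X___X__
____X__
__XX___
_______
_______
step 32: _______
_XX____
X<_X___
X___X__
____X__
__XX___
_______
_______
step 33: _______
_XX____
X__X___
Xv__X__
____X__
__XX___
_______
_______
step 34: _______
_XX____
X__X___
<X__X__
____X__
__XX___
_______
_______
step 35: _______
_XX____
X__X___
_X__X__
v___X__
__XX___
_______
_______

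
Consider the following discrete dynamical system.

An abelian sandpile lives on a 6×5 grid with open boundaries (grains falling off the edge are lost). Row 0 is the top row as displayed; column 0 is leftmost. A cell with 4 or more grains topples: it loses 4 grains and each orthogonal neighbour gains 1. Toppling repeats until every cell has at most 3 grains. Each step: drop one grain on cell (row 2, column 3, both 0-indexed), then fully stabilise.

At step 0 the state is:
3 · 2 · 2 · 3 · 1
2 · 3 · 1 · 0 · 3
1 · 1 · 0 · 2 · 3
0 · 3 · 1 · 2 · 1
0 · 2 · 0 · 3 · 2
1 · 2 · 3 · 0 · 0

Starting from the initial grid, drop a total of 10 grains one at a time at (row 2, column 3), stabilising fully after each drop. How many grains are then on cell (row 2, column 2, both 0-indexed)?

k=0  3 · 2 · 2 · 3 · 1
2 · 3 · 1 · 0 · 3
1 · 1 · 0 · 2 · 3
0 · 3 · 1 · 2 · 1
0 · 2 · 0 · 3 · 2
1 · 2 · 3 · 0 · 0
k=1  3 · 2 · 2 · 3 · 1
2 · 3 · 1 · 0 · 3
1 · 1 · 0 · 3 · 3
0 · 3 · 1 · 2 · 1
0 · 2 · 0 · 3 · 2
1 · 2 · 3 · 0 · 0
k=2  3 · 2 · 2 · 3 · 2
2 · 3 · 1 · 2 · 0
1 · 1 · 1 · 1 · 1
0 · 3 · 1 · 3 · 2
0 · 2 · 0 · 3 · 2
1 · 2 · 3 · 0 · 0
k=3  3 · 2 · 2 · 3 · 2
2 · 3 · 1 · 2 · 0
1 · 1 · 1 · 2 · 1
0 · 3 · 1 · 3 · 2
0 · 2 · 0 · 3 · 2
1 · 2 · 3 · 0 · 0
k=4  3 · 2 · 2 · 3 · 2
2 · 3 · 1 · 2 · 0
1 · 1 · 1 · 3 · 1
0 · 3 · 1 · 3 · 2
0 · 2 · 0 · 3 · 2
1 · 2 · 3 · 0 · 0
k=5  3 · 2 · 2 · 3 · 2
2 · 3 · 1 · 3 · 0
1 · 1 · 2 · 1 · 2
0 · 3 · 2 · 1 · 3
0 · 2 · 1 · 0 · 3
1 · 2 · 3 · 1 · 0
k=6  3 · 2 · 2 · 3 · 2
2 · 3 · 1 · 3 · 0
1 · 1 · 2 · 2 · 2
0 · 3 · 2 · 1 · 3
0 · 2 · 1 · 0 · 3
1 · 2 · 3 · 1 · 0
k=7  3 · 2 · 2 · 3 · 2
2 · 3 · 1 · 3 · 0
1 · 1 · 2 · 3 · 2
0 · 3 · 2 · 1 · 3
0 · 2 · 1 · 0 · 3
1 · 2 · 3 · 1 · 0
k=8  3 · 2 · 3 · 0 · 3
2 · 3 · 2 · 1 · 1
1 · 1 · 3 · 1 · 3
0 · 3 · 2 · 2 · 3
0 · 2 · 1 · 0 · 3
1 · 2 · 3 · 1 · 0
k=9  3 · 2 · 3 · 0 · 3
2 · 3 · 2 · 1 · 1
1 · 1 · 3 · 2 · 3
0 · 3 · 2 · 2 · 3
0 · 2 · 1 · 0 · 3
1 · 2 · 3 · 1 · 0
k=10  3 · 2 · 3 · 0 · 3
2 · 3 · 2 · 1 · 1
1 · 1 · 3 · 3 · 3
0 · 3 · 2 · 2 · 3
0 · 2 · 1 · 0 · 3
1 · 2 · 3 · 1 · 0

3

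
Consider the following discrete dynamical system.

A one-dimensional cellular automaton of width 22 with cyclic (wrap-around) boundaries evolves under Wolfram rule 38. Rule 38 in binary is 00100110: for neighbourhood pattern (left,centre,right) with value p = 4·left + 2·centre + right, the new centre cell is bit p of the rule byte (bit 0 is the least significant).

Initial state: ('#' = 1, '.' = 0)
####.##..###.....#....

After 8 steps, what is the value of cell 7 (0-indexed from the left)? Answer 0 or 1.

0

[0] ####.##..###.....#....
[1] ....#...#.......##...#
[2] ...##..##......#....##
[3] ..#...#.......##...#..
[4] .##..##......#....##..
[5] #...#.......##...#....
[6] #..##......#....##...#
[7] ..#.......##...#....#.
[8] .##......#....##...##.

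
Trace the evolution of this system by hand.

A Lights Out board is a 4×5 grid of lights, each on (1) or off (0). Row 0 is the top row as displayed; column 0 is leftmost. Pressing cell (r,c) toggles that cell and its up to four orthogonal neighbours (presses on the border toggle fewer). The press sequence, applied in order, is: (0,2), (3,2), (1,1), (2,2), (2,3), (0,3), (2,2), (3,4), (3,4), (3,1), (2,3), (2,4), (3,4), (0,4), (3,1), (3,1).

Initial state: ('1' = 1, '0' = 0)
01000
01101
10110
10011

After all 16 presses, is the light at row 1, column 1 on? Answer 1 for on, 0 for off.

k=0  01000
01101
10110
10011
k=1  00110
01001
10110
10011
k=2  00110
01001
10010
11101
k=3  01110
10101
11010
11101
k=4  01110
10001
10100
11001
k=5  01110
10011
10011
11011
k=6  01001
10001
10011
11011
k=7  01001
10101
11101
11111
k=8  01001
10101
11100
11100
k=9  01001
10101
11101
11111
k=10  01001
10101
10101
00011
k=11  01001
10111
10010
00001
k=12  01001
10110
10001
00000
k=13  01001
10110
10000
00011
k=14  01010
10111
10000
00011
k=15  01010
10111
11000
11111
k=16  01010
10111
10000
00011

0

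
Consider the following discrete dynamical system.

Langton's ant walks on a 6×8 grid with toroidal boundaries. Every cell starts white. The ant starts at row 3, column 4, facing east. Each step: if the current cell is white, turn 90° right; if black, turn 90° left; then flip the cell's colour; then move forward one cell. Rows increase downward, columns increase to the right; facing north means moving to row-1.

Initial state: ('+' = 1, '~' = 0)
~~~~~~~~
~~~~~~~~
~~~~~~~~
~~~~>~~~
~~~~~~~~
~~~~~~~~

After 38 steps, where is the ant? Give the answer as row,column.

2,1

step 0: ~~~~~~~~
~~~~~~~~
~~~~~~~~
~~~~>~~~
~~~~~~~~
~~~~~~~~
step 1: ~~~~~~~~
~~~~~~~~
~~~~~~~~
~~~~+~~~
~~~~v~~~
~~~~~~~~
step 2: ~~~~~~~~
~~~~~~~~
~~~~~~~~
~~~~+~~~
~~~<+~~~
~~~~~~~~
step 3: ~~~~~~~~
~~~~~~~~
~~~~~~~~
~~~^+~~~
~~~++~~~
~~~~~~~~
step 4: ~~~~~~~~
~~~~~~~~
~~~~~~~~
~~~+>~~~
~~~++~~~
~~~~~~~~
step 5: ~~~~~~~~
~~~~~~~~
~~~~^~~~
~~~+~~~~
~~~++~~~
~~~~~~~~
step 6: ~~~~~~~~
~~~~~~~~
~~~~+>~~
~~~+~~~~
~~~++~~~
~~~~~~~~
step 7: ~~~~~~~~
~~~~~~~~
~~~~++~~
~~~+~v~~
~~~++~~~
~~~~~~~~
step 8: ~~~~~~~~
~~~~~~~~
~~~~++~~
~~~+<+~~
~~~++~~~
~~~~~~~~
step 9: ~~~~~~~~
~~~~~~~~
~~~~^+~~
~~~+++~~
~~~++~~~
~~~~~~~~
step 10: ~~~~~~~~
~~~~~~~~
~~~<~+~~
~~~+++~~
~~~++~~~
~~~~~~~~
step 11: ~~~~~~~~
~~~^~~~~
~~~+~+~~
~~~+++~~
~~~++~~~
~~~~~~~~
step 12: ~~~~~~~~
~~~+>~~~
~~~+~+~~
~~~+++~~
~~~++~~~
~~~~~~~~
step 13: ~~~~~~~~
~~~++~~~
~~~+v+~~
~~~+++~~
~~~++~~~
~~~~~~~~
step 14: ~~~~~~~~
~~~++~~~
~~~<++~~
~~~+++~~
~~~++~~~
~~~~~~~~
step 15: ~~~~~~~~
~~~++~~~
~~~~++~~
~~~v++~~
~~~++~~~
~~~~~~~~
step 16: ~~~~~~~~
~~~++~~~
~~~~++~~
~~~~>+~~
~~~++~~~
~~~~~~~~
step 17: ~~~~~~~~
~~~++~~~
~~~~^+~~
~~~~~+~~
~~~++~~~
~~~~~~~~
step 18: ~~~~~~~~
~~~++~~~
~~~<~+~~
~~~~~+~~
~~~++~~~
~~~~~~~~
step 19: ~~~~~~~~
~~~^+~~~
~~~+~+~~
~~~~~+~~
~~~++~~~
~~~~~~~~
step 20: ~~~~~~~~
~~<~+~~~
~~~+~+~~
~~~~~+~~
~~~++~~~
~~~~~~~~
step 21: ~~^~~~~~
~~+~+~~~
~~~+~+~~
~~~~~+~~
~~~++~~~
~~~~~~~~
step 22: ~~+>~~~~
~~+~+~~~
~~~+~+~~
~~~~~+~~
~~~++~~~
~~~~~~~~
step 23: ~~++~~~~
~~+v+~~~
~~~+~+~~
~~~~~+~~
~~~++~~~
~~~~~~~~
step 24: ~~++~~~~
~~<++~~~
~~~+~+~~
~~~~~+~~
~~~++~~~
~~~~~~~~
step 25: ~~++~~~~
~~~++~~~
~~v+~+~~
~~~~~+~~
~~~++~~~
~~~~~~~~
step 26: ~~++~~~~
~~~++~~~
~<++~+~~
~~~~~+~~
~~~++~~~
~~~~~~~~
step 27: ~~++~~~~
~^~++~~~
~+++~+~~
~~~~~+~~
~~~++~~~
~~~~~~~~
step 28: ~~++~~~~
~+>++~~~
~+++~+~~
~~~~~+~~
~~~++~~~
~~~~~~~~
step 29: ~~++~~~~
~++++~~~
~+v+~+~~
~~~~~+~~
~~~++~~~
~~~~~~~~
step 30: ~~++~~~~
~++++~~~
~+~>~+~~
~~~~~+~~
~~~++~~~
~~~~~~~~
step 31: ~~++~~~~
~++^+~~~
~+~~~+~~
~~~~~+~~
~~~++~~~
~~~~~~~~
step 32: ~~++~~~~
~+<~+~~~
~+~~~+~~
~~~~~+~~
~~~++~~~
~~~~~~~~
step 33: ~~++~~~~
~+~~+~~~
~+v~~+~~
~~~~~+~~
~~~++~~~
~~~~~~~~
step 34: ~~++~~~~
~+~~+~~~
~<+~~+~~
~~~~~+~~
~~~++~~~
~~~~~~~~
step 35: ~~++~~~~
~+~~+~~~
~~+~~+~~
~v~~~+~~
~~~++~~~
~~~~~~~~
step 36: ~~++~~~~
~+~~+~~~
~~+~~+~~
<+~~~+~~
~~~++~~~
~~~~~~~~
step 37: ~~++~~~~
~+~~+~~~
^~+~~+~~
++~~~+~~
~~~++~~~
~~~~~~~~
step 38: ~~++~~~~
~+~~+~~~
+>+~~+~~
++~~~+~~
~~~++~~~
~~~~~~~~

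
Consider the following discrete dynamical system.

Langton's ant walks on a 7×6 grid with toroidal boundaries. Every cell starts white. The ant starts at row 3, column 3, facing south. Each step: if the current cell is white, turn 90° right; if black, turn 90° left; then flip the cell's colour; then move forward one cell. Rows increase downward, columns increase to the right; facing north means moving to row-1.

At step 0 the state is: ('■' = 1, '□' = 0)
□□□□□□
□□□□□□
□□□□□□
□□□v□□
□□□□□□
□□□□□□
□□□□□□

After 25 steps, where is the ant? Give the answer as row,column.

step 0: □□□□□□
□□□□□□
□□□□□□
□□□v□□
□□□□□□
□□□□□□
□□□□□□
step 1: □□□□□□
□□□□□□
□□□□□□
□□<■□□
□□□□□□
□□□□□□
□□□□□□
step 2: □□□□□□
□□□□□□
□□^□□□
□□■■□□
□□□□□□
□□□□□□
□□□□□□
step 3: □□□□□□
□□□□□□
□□■>□□
□□■■□□
□□□□□□
□□□□□□
□□□□□□
step 4: □□□□□□
□□□□□□
□□■■□□
□□■v□□
□□□□□□
□□□□□□
□□□□□□
step 5: □□□□□□
□□□□□□
□□■■□□
□□■□>□
□□□□□□
□□□□□□
□□□□□□
step 6: □□□□□□
□□□□□□
□□■■□□
□□■□■□
□□□□v□
□□□□□□
□□□□□□
step 7: □□□□□□
□□□□□□
□□■■□□
□□■□■□
□□□<■□
□□□□□□
□□□□□□
step 8: □□□□□□
□□□□□□
□□■■□□
□□■^■□
□□□■■□
□□□□□□
□□□□□□
step 9: □□□□□□
□□□□□□
□□■■□□
□□■■>□
□□□■■□
□□□□□□
□□□□□□
step 10: □□□□□□
□□□□□□
□□■■^□
□□■■□□
□□□■■□
□□□□□□
□□□□□□
step 11: □□□□□□
□□□□□□
□□■■■>
□□■■□□
□□□■■□
□□□□□□
□□□□□□
step 12: □□□□□□
□□□□□□
□□■■■■
□□■■□v
□□□■■□
□□□□□□
□□□□□□
step 13: □□□□□□
□□□□□□
□□■■■■
□□■■<■
□□□■■□
□□□□□□
□□□□□□
step 14: □□□□□□
□□□□□□
□□■■^■
□□■■■■
□□□■■□
□□□□□□
□□□□□□
step 15: □□□□□□
□□□□□□
□□■<□■
□□■■■■
□□□■■□
□□□□□□
□□□□□□
step 16: □□□□□□
□□□□□□
□□■□□■
□□■v■■
□□□■■□
□□□□□□
□□□□□□
step 17: □□□□□□
□□□□□□
□□■□□■
□□■□>■
□□□■■□
□□□□□□
□□□□□□
step 18: □□□□□□
□□□□□□
□□■□^■
□□■□□■
□□□■■□
□□□□□□
□□□□□□
step 19: □□□□□□
□□□□□□
□□■□■>
□□■□□■
□□□■■□
□□□□□□
□□□□□□
step 20: □□□□□□
□□□□□^
□□■□■□
□□■□□■
□□□■■□
□□□□□□
□□□□□□
step 21: □□□□□□
>□□□□■
□□■□■□
□□■□□■
□□□■■□
□□□□□□
□□□□□□
step 22: □□□□□□
■□□□□■
v□■□■□
□□■□□■
□□□■■□
□□□□□□
□□□□□□
step 23: □□□□□□
■□□□□■
■□■□■<
□□■□□■
□□□■■□
□□□□□□
□□□□□□
step 24: □□□□□□
■□□□□^
■□■□■■
□□■□□■
□□□■■□
□□□□□□
□□□□□□
step 25: □□□□□□
■□□□<□
■□■□■■
□□■□□■
□□□■■□
□□□□□□
□□□□□□

1,4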